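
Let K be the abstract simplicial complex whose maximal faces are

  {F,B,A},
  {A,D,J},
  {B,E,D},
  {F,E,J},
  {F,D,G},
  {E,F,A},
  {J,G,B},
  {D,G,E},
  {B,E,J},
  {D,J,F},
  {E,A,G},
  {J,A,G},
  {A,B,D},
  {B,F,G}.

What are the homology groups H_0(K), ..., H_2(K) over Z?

Take the total order A < B < D < E < F < G < J on the vertex set. Then K (dimension 2) consists of the simplices:

  0-simplices (7): A, B, D, E, F, G, J
  1-simplices (21): AB, AD, AE, AF, AG, AJ, BD, BE, BF, BG, BJ, DE, DF, DG, DJ, EF, EG, EJ, FG, FJ, GJ
  2-simplices (14): ABD, ABF, ADJ, AEF, AEG, AGJ, BDE, BEJ, BFG, BGJ, DEG, DFG, DFJ, EFJ

giving chain groups C_0 ≅ Z^7, C_1 ≅ Z^21, C_2 ≅ Z^14.

The boundary map ∂_1: C_1 → C_0 sends each edge [p,q] (with p < q) to q − p. For instance
  ∂BD = D − B.
The resulting 7×21 matrix has rank 6, and its Smith normal form has invariant factors (1,1,1,1,1,1).

Boundary ∂_2: C_2 → C_1 sends each 2-simplex [p,q,r] to [q,r] − [p,r] + [p,q]. For instance
  ∂DEG = EG − DG + DE,
  ∂AGJ = GJ − AJ + AG.
The resulting 21×14 matrix has rank 13, and its Smith normal form has invariant factors (1,1,1,1,1,1,1,1,1,1,1,1,1).

Reading off H_k = ker ∂_k / im ∂_{k+1}:

  H_0: rank C_0 − rank ∂_1 = 7 − 6 = 1, and the invariant factors of ∂_1 are all 1, so H_0 ≅ Z.
  H_1: rank ker ∂_1 − rank ∂_2 = (21 − 6) − 13 = 2, and the invariant factors of ∂_2 are all 1, so H_1 ≅ Z^2.
  H_2: rank ker ∂_2 − rank ∂_3 = (14 − 13) − 0 = 1, and there is no ∂_3, so H_2 ≅ Z.

(K is a triangulation of the torus T^2.)

H_0 = Z,  H_1 = Z^2,  H_2 = Z.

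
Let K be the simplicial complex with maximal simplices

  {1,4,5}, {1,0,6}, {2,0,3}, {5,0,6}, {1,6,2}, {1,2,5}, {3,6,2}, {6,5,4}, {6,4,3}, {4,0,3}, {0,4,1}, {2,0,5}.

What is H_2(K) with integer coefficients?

H_2 ≅ 0.

We work with the vertex ordering 0 < 1 < 2 < 3 < 4 < 5 < 6. The simplices of K, each written with vertices in increasing order, are:

  0-simplices (7): [0], [1], [2], [3], [4], [5], [6]
  1-simplices (18): [0,1], [0,2], [0,3], [0,4], [0,5], [0,6], [1,2], [1,4], [1,5], [1,6], [2,3], [2,5], [2,6], [3,4], [3,6], [4,5], [4,6], [5,6]
  2-simplices (12): [0,1,4], [0,1,6], [0,2,3], [0,2,5], [0,3,4], [0,5,6], [1,2,5], [1,2,6], [1,4,5], [2,3,6], [3,4,6], [4,5,6]

giving chain groups C_0 ≅ Z^7, C_1 ≅ Z^18, C_2 ≅ Z^12.

∂_1: C_1 → C_0 sends each edge [p,q] (with p < q) to q − p. For instance
  ∂[1,6] = [6] − [1].
As a 7×18 matrix over Z this has rank 6, with invariant factors (1,1,1,1,1,1).

∂_2: C_2 → C_1 acts by ∂[p,q,r] = [q,r] − [p,r] + [p,q]. For instance
  ∂[0,5,6] = [5,6] − [0,6] + [0,5],
  ∂[0,1,4] = [1,4] − [0,4] + [0,1].
The 18×12 boundary matrix has rank 12 and Smith normal form diag(1,1,1,1,1,1,1,1,1,1,1,2).

From H_k ≅ ker(∂_k) / im(∂_{k+1}) we obtain:

  H_2: rank ker ∂_2 − rank ∂_3 = (12 − 12) − 0 = 0, and there is no ∂_3, so H_2 = 0.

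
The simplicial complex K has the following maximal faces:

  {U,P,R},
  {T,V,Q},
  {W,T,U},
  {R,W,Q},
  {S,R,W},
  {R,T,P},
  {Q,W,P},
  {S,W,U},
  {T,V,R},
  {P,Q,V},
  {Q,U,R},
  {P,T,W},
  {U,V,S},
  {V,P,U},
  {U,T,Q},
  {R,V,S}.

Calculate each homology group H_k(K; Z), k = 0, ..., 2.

Take the total order P < Q < R < S < T < U < V < W on the vertex set. Then K (dimension 2) consists of the simplices:

  0-simplices (8): P, Q, R, S, T, U, V, W
  1-simplices (24): PQ, PR, PT, PU, PV, PW, QR, QT, QU, QV, QW, RS, RT, RU, RV, RW, SU, SV, SW, TU, TV, TW, UV, UW
  2-simplices (16): PQV, PQW, PRT, PRU, PTW, PUV, QRU, QRW, QTU, QTV, RSV, RSW, RTV, SUV, SUW, TUW

so the chain groups are C_0 ≅ Z^8, C_1 ≅ Z^24, C_2 ≅ Z^16.

∂_1: C_1 → C_0 is given by ∂[p,q] = [q] − [p].
This gives a 8×24 integer matrix of rank 7; reducing to Smith normal form yields diagonal entries (1,1,1,1,1,1,1).

The boundary map ∂_2: C_2 → C_1 acts by ∂[p,q,r] = [q,r] − [p,r] + [p,q]. For instance
  ∂QRW = RW − QW + QR,
  ∂PUV = UV − PV + PU.
The 24×16 boundary matrix has rank 15 and Smith normal form diag(1,1,1,1,1,1,1,1,1,1,1,1,1,1,1).

Now H_k = ker ∂_k / im ∂_{k+1}, so:

  H_0: rank C_0 − rank ∂_1 = 8 − 7 = 1, and the invariant factors of ∂_1 are all 1, so H_0 = Z.
  H_1: rank ker ∂_1 − rank ∂_2 = (24 − 7) − 15 = 2, and the invariant factors of ∂_2 are all 1, so H_1 = Z^2.
  H_2: rank ker ∂_2 − rank ∂_3 = (16 − 15) − 0 = 1, and there is no ∂_3, so H_2 = Z.

(K is a triangulation of the torus T^2.)

H_0 ≅ Z,  H_1 ≅ Z^2,  H_2 ≅ Z.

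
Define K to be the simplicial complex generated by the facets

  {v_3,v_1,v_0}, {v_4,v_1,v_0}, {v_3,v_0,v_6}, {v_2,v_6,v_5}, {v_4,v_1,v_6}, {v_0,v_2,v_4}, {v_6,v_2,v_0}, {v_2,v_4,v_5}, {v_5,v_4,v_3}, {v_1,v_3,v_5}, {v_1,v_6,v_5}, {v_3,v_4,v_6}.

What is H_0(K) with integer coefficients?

Order the vertices as v_0 < v_1 < v_2 < v_3 < v_4 < v_5 < v_6. Listing each simplex with vertices in this order, K has dimension 2 with simplices:

  0-simplices (7): [v_0], [v_1], [v_2], [v_3], [v_4], [v_5], [v_6]
  1-simplices (18): (18 of them)
  2-simplices (12): (12 of them)

Hence C_0 ≅ Z^7, C_1 ≅ Z^18, C_2 ≅ Z^12.

The boundary map ∂_1: C_1 → C_0 sends each edge [p,q] (with p < q) to q − p.
This gives a 7×18 integer matrix of rank 6; reducing to Smith normal form yields diagonal entries (1,1,1,1,1,1).

Boundary ∂_2: C_2 → C_1 maps a triangle to the signed sum of its edges. For instance
  ∂[v_2,v_5,v_6] = [v_5,v_6] − [v_2,v_6] + [v_2,v_5],
  ∂[v_1,v_4,v_6] = [v_4,v_6] − [v_1,v_6] + [v_1,v_4].
As a 18×12 matrix over Z this has rank 12, with invariant factors (1,1,1,1,1,1,1,1,1,1,1,2).

Computing H_k = (kernel of ∂_k) / (image of ∂_{k+1}):

  H_0: rank C_0 − rank ∂_1 = 7 − 6 = 1, and the invariant factors of ∂_1 are all 1, so H_0 ≅ Z.

H_0 = Z.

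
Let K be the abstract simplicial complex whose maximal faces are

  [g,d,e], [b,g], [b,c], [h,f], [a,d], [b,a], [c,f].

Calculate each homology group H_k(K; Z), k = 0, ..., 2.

Order the vertices as a < b < c < d < e < f < g < h. Listing each simplex with vertices in this order, K has dimension 2 with simplices:

  0-simplices (8): a, b, c, d, e, f, g, h
  1-simplices (9): ab, ad, bc, bg, cf, de, dg, eg, fh
  2-simplices (1): deg

Hence C_0 ≅ Z^8, C_1 ≅ Z^9, C_2 ≅ Z^1.

Boundary ∂_1: C_1 → C_0 is given by ∂[p,q] = [q] − [p]. For instance
  ∂ab = b − a.
The 8×9 boundary matrix has rank 7 and Smith normal form diag(1,1,1,1,1,1,1).

∂_2: C_2 → C_1 acts by ∂[p,q,r] = [q,r] − [p,r] + [p,q]. For instance
  ∂deg = eg − dg + de.
The resulting 9×1 matrix has rank 1, and its Smith normal form has invariant factors (1).

Reading off H_k = ker ∂_k / im ∂_{k+1}:

  H_0: rank C_0 − rank ∂_1 = 8 − 7 = 1, and the invariant factors of ∂_1 are all 1, so H_0 ≅ Z.
  H_1: rank ker ∂_1 − rank ∂_2 = (9 − 7) − 1 = 1, and the invariant factors of ∂_2 are all 1, so H_1 ≅ Z.
  H_2: rank ker ∂_2 − rank ∂_3 = (1 − 1) − 0 = 0, and there is no ∂_3, so H_2 ≅ 0.

H_0 = Z,  H_1 = Z,  H_2 = 0.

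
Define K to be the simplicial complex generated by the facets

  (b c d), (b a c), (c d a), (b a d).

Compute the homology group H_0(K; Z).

Fix the vertex order a < b < c < d and write every simplex with vertices in increasing order. Then dim K = 2 and the simplices of K are:

  0-simplices (4): a, b, c, d
  1-simplices (6): ab, ac, ad, bc, bd, cd
  2-simplices (4): abc, abd, acd, bcd

Hence C_0 ≅ Z^4, C_1 ≅ Z^6, C_2 ≅ Z^4.

The boundary map ∂_1: C_1 → C_0 sends each edge [p,q] (with p < q) to q − p. For instance
  ∂ad = d − a.
This gives a 4×6 integer matrix of rank 3; reducing to Smith normal form yields diagonal entries (1,1,1).

The boundary map ∂_2: C_2 → C_1 acts by ∂[p,q,r] = [q,r] − [p,r] + [p,q]. For instance
  ∂acd = cd − ad + ac,
  ∂bcd = cd − bd + bc.
The 6×4 boundary matrix has rank 3 and Smith normal form diag(1,1,1).

Reading off H_k = ker ∂_k / im ∂_{k+1}:

  H_0: rank C_0 − rank ∂_1 = 4 − 3 = 1, and the invariant factors of ∂_1 are all 1, so H_0 ≅ Z.

H_0 = Z.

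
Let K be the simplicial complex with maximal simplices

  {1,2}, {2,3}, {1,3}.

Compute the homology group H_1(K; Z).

H_1 = Z.

Fix the vertex order 1 < 2 < 3 and write every simplex with vertices in increasing order. Then dim K = 1 and the simplices of K are:

  0-simplices (3): [1], [2], [3]
  1-simplices (3): [1,2], [1,3], [2,3]

Hence C_0 ≅ Z^3, C_1 ≅ Z^3.

The boundary map ∂_1: C_1 → C_0 maps an edge to its endpoints' difference, ∂[p,q] = q − p. For instance
  ∂[2,3] = [3] − [2].
The resulting 3×3 matrix has rank 2, and its Smith normal form has invariant factors (1,1).

Reading off H_k = ker ∂_k / im ∂_{k+1}:

  H_1: rank ker ∂_1 − rank ∂_2 = (3 − 2) − 0 = 1, and there is no ∂_2, so H_1 = Z.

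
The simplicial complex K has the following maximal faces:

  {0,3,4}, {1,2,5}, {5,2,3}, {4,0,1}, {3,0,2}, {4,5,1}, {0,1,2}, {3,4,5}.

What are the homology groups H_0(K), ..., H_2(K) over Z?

H_0 = Z,  H_1 = 0,  H_2 = Z.

Take the total order 0 < 1 < 2 < 3 < 4 < 5 on the vertex set. Then K (dimension 2) consists of the simplices:

  0-simplices (6): [0], [1], [2], [3], [4], [5]
  1-simplices (12): [0,1], [0,2], [0,3], [0,4], [1,2], [1,4], [1,5], [2,3], [2,5], [3,4], [3,5], [4,5]
  2-simplices (8): [0,1,2], [0,1,4], [0,2,3], [0,3,4], [1,2,5], [1,4,5], [2,3,5], [3,4,5]

giving chain groups C_0 ≅ Z^6, C_1 ≅ Z^12, C_2 ≅ Z^8.

The boundary map ∂_1: C_1 → C_0 sends each edge [p,q] (with p < q) to q − p.
As a 6×12 matrix over Z this has rank 5, with invariant factors (1,1,1,1,1).

∂_2: C_2 → C_1 acts by ∂[p,q,r] = [q,r] − [p,r] + [p,q]. For instance
  ∂[0,3,4] = [3,4] − [0,4] + [0,3],
  ∂[3,4,5] = [4,5] − [3,5] + [3,4].
As a 12×8 matrix over Z this has rank 7, with invariant factors (1,1,1,1,1,1,1).

Now H_k = ker ∂_k / im ∂_{k+1}, so:

  H_0: rank C_0 − rank ∂_1 = 6 − 5 = 1, and the invariant factors of ∂_1 are all 1, so H_0 ≅ Z.
  H_1: rank ker ∂_1 − rank ∂_2 = (12 − 5) − 7 = 0, and the invariant factors of ∂_2 are all 1, so H_1 ≅ 0.
  H_2: rank ker ∂_2 − rank ∂_3 = (8 − 7) − 0 = 1, and there is no ∂_3, so H_2 ≅ Z.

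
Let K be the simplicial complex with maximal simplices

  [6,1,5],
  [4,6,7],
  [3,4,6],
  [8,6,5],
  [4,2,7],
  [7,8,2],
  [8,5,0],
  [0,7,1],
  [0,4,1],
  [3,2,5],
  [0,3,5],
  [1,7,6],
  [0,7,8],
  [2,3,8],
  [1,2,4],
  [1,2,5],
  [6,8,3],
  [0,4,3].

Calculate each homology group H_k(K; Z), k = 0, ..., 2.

Order the vertices as 0 < 1 < 2 < 3 < 4 < 5 < 6 < 7 < 8. Listing each simplex with vertices in this order, K has dimension 2 with simplices:

  0-simplices (9): [0], [1], [2], [3], [4], [5], [6], [7], [8]
  1-simplices (27): (27 of them)
  2-simplices (18): [0,1,4], [0,1,7], [0,3,4], [0,3,5], [0,5,8], [0,7,8], [1,2,4], [1,2,5], [1,5,6], [1,6,7], [2,3,5], [2,3,8], [2,4,7], [2,7,8], [3,4,6], [3,6,8], [4,6,7], [5,6,8]

giving chain groups C_0 ≅ Z^9, C_1 ≅ Z^27, C_2 ≅ Z^18.

Boundary ∂_1: C_1 → C_0 maps an edge to its endpoints' difference, ∂[p,q] = q − p. For instance
  ∂[1,2] = [2] − [1].
As a 9×27 matrix over Z this has rank 8, with invariant factors (1,1,1,1,1,1,1,1).

The boundary map ∂_2: C_2 → C_1 sends each 2-simplex [p,q,r] to [q,r] − [p,r] + [p,q]. For instance
  ∂[2,3,5] = [3,5] − [2,5] + [2,3],
  ∂[1,2,4] = [2,4] − [1,4] + [1,2].
The 27×18 boundary matrix has rank 18 and Smith normal form diag(1,1,1,1,1,1,1,1,1,1,1,1,1,1,1,1,1,2).

Now H_k = ker ∂_k / im ∂_{k+1}, so:

  H_0: rank C_0 − rank ∂_1 = 9 − 8 = 1, and the invariant factors of ∂_1 are all 1, so H_0 ≅ Z.
  H_1: rank ker ∂_1 − rank ∂_2 = (27 − 8) − 18 = 1, and ∂_2 has invariant factor 2 > 1, so H_1 ≅ Z × Z/2.
  H_2: rank ker ∂_2 − rank ∂_3 = (18 − 18) − 0 = 0, and there is no ∂_3, so H_2 ≅ 0.

(K is a triangulation of the Klein bottle.)

H_0 = Z,  H_1 = Z × Z/2,  H_2 = 0.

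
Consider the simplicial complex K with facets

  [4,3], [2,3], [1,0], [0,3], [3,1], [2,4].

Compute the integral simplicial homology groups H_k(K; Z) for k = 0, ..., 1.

H_0 = Z,  H_1 = Z^2.

Order the vertices as 0 < 1 < 2 < 3 < 4. Listing each simplex with vertices in this order, K has dimension 1 with simplices:

  0-simplices (5): [0], [1], [2], [3], [4]
  1-simplices (6): [0,1], [0,3], [1,3], [2,3], [2,4], [3,4]

giving chain groups C_0 ≅ Z^5, C_1 ≅ Z^6.

∂_1: C_1 → C_0 is given by ∂[p,q] = [q] − [p].
The resulting 5×6 matrix has rank 4, and its Smith normal form has invariant factors (1,1,1,1).

Reading off H_k = ker ∂_k / im ∂_{k+1}:

  H_0: rank C_0 − rank ∂_1 = 5 − 4 = 1, and the invariant factors of ∂_1 are all 1, so H_0 ≅ Z.
  H_1: rank ker ∂_1 − rank ∂_2 = (6 − 4) − 0 = 2, and there is no ∂_2, so H_1 ≅ Z^2.

As a check, the Euler characteristic is 5 − 6 = -1, which agrees with 1 − 2 = -1.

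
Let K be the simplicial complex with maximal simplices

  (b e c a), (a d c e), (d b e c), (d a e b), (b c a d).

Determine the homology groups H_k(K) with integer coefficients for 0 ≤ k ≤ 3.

Fix the vertex order a < b < c < d < e and write every simplex with vertices in increasing order. Then dim K = 3 and the simplices of K are:

  0-simplices (5): a, b, c, d, e
  1-simplices (10): ab, ac, ad, ae, bc, bd, be, cd, ce, de
  2-simplices (10): abc, abd, abe, acd, ace, ade, bcd, bce, bde, cde
  3-simplices (5): abcd, abce, abde, acde, bcde

giving chain groups C_0 ≅ Z^5, C_1 ≅ Z^10, C_2 ≅ Z^10, C_3 ≅ Z^5.

∂_1: C_1 → C_0 maps an edge to its endpoints' difference, ∂[p,q] = q − p. For instance
  ∂be = e − b.
The resulting 5×10 matrix has rank 4, and its Smith normal form has invariant factors (1,1,1,1).

The boundary map ∂_2: C_2 → C_1 maps a triangle to the signed sum of its edges. For instance
  ∂abc = bc − ac + ab,
  ∂ade = de − ae + ad.
The 10×10 boundary matrix has rank 6 and Smith normal form diag(1,1,1,1,1,1).

∂_3: C_3 → C_2 sends each 3-simplex σ to the alternating sum Σ_i (−1)^i (σ with its i-th vertex removed). For instance
  ∂abce = bce − ace + abe − abc,
  ∂abcd = bcd − acd + abd − abc.
This gives a 10×5 integer matrix of rank 4; reducing to Smith normal form yields diagonal entries (1,1,1,1).

Reading off H_k = ker ∂_k / im ∂_{k+1}:

  H_0: rank C_0 − rank ∂_1 = 5 − 4 = 1, and the invariant factors of ∂_1 are all 1, so H_0 = Z.
  H_1: rank ker ∂_1 − rank ∂_2 = (10 − 4) − 6 = 0, and the invariant factors of ∂_2 are all 1, so H_1 = 0.
  H_2: rank ker ∂_2 − rank ∂_3 = (10 − 6) − 4 = 0, and the invariant factors of ∂_3 are all 1, so H_2 = 0.
  H_3: rank ker ∂_3 − rank ∂_4 = (5 − 4) − 0 = 1, and there is no ∂_4, so H_3 = Z.

As a check, the Euler characteristic is 5 − 10 + 10 − 5 = 0, which agrees with 1 − 0 + 0 − 1 = 0.

H_0 ≅ Z,  H_1 = 0,  H_2 = 0,  H_3 ≅ Z.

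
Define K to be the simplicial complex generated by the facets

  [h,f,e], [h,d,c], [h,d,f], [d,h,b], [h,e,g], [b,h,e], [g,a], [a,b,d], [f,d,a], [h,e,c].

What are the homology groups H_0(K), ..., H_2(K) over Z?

H_0 = Z,  H_1 = Z,  H_2 = 0.

K has 8 vertices, 17 edges, 9 triangles.
rank ∂_0 = 0, rank ∂_1 = 7 ⇒ b_0 = 8 − 0 − 7 = 1; all invariant factors of ∂_1 are 1 so no torsion. So H_0 ≅ Z.
rank ∂_1 = 7, rank ∂_2 = 9 ⇒ b_1 = 17 − 7 − 9 = 1; all invariant factors of ∂_2 are 1 so no torsion. So H_1 ≅ Z.
rank ∂_2 = 9, rank ∂_3 = 0 ⇒ b_2 = 9 − 9 − 0 = 0. So H_2 ≅ 0.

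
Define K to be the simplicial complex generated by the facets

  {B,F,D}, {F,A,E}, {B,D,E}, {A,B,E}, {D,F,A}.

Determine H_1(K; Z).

K has 5 vertices, 10 edges, 5 triangles.
rank ∂_1 = 4, rank ∂_2 = 5 ⇒ b_1 = 10 − 4 − 5 = 1; all invariant factors of ∂_2 are 1 so no torsion. So H_1 = Z.

H_1 ≅ Z.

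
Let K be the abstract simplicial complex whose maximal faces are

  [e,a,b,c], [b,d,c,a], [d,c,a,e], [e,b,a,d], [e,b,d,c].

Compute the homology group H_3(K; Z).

We work with the vertex ordering a < b < c < d < e. The simplices of K, each written with vertices in increasing order, are:

  0-simplices (5): a, b, c, d, e
  1-simplices (10): ab, ac, ad, ae, bc, bd, be, cd, ce, de
  2-simplices (10): abc, abd, abe, acd, ace, ade, bcd, bce, bde, cde
  3-simplices (5): abcd, abce, abde, acde, bcde

giving chain groups C_0 ≅ Z^5, C_1 ≅ Z^10, C_2 ≅ Z^10, C_3 ≅ Z^5.

The boundary map ∂_1: C_1 → C_0 sends each edge [p,q] (with p < q) to q − p.
The 5×10 boundary matrix has rank 4 and Smith normal form diag(1,1,1,1).

Boundary ∂_2: C_2 → C_1 sends each 2-simplex [p,q,r] to [q,r] − [p,r] + [p,q]. For instance
  ∂ade = de − ae + ad,
  ∂bde = de − be + bd.
As a 10×10 matrix over Z this has rank 6, with invariant factors (1,1,1,1,1,1).

∂_3: C_3 → C_2 sends each 3-simplex σ to the alternating sum Σ_i (−1)^i (σ with its i-th vertex removed). For instance
  ∂abce = bce − ace + abe − abc,
  ∂acde = cde − ade + ace − acd.
As a 10×5 matrix over Z this has rank 4, with invariant factors (1,1,1,1).

From H_k ≅ ker(∂_k) / im(∂_{k+1}) we obtain:

  H_3: rank ker ∂_3 − rank ∂_4 = (5 − 4) − 0 = 1, and there is no ∂_4, so H_3 ≅ Z.

H_3 ≅ Z.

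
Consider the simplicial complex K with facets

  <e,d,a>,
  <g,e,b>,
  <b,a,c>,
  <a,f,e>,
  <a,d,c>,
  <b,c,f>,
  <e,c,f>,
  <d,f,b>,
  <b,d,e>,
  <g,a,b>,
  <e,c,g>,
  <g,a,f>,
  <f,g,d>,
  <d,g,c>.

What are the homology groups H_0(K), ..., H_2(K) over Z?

H_0 = Z,  H_1 = Z^2,  H_2 = Z.

Fix the vertex order a < b < c < d < e < f < g and write every simplex with vertices in increasing order. Then dim K = 2 and the simplices of K are:

  0-simplices (7): a, b, c, d, e, f, g
  1-simplices (21): ab, ac, ad, ae, af, ag, bc, bd, be, bf, bg, cd, ce, cf, cg, de, df, dg, ef, eg, fg
  2-simplices (14): abc, abg, acd, ade, aef, afg, bcf, bde, bdf, beg, cdg, cef, ceg, dfg

so the chain groups are C_0 ≅ Z^7, C_1 ≅ Z^21, C_2 ≅ Z^14.

∂_1: C_1 → C_0 maps an edge to its endpoints' difference, ∂[p,q] = q − p. For instance
  ∂ag = g − a.
The resulting 7×21 matrix has rank 6, and its Smith normal form has invariant factors (1,1,1,1,1,1).

The boundary map ∂_2: C_2 → C_1 maps a triangle to the signed sum of its edges. For instance
  ∂beg = eg − bg + be,
  ∂dfg = fg − dg + df.
This gives a 21×14 integer matrix of rank 13; reducing to Smith normal form yields diagonal entries (1,1,1,1,1,1,1,1,1,1,1,1,1).

Now H_k = ker ∂_k / im ∂_{k+1}, so:

  H_0: rank C_0 − rank ∂_1 = 7 − 6 = 1, and the invariant factors of ∂_1 are all 1, so H_0 = Z.
  H_1: rank ker ∂_1 − rank ∂_2 = (21 − 6) − 13 = 2, and the invariant factors of ∂_2 are all 1, so H_1 = Z^2.
  H_2: rank ker ∂_2 − rank ∂_3 = (14 − 13) − 0 = 1, and there is no ∂_3, so H_2 = Z.

(K is a triangulation of the torus T^2.)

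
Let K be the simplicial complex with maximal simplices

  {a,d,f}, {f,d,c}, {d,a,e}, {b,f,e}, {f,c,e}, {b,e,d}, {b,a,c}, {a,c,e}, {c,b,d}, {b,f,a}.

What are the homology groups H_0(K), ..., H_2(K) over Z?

H_0 ≅ Z,  H_1 ≅ Z/2,  H_2 = 0.

K has 6 vertices, 15 edges, 10 triangles.
rank ∂_0 = 0, rank ∂_1 = 5 ⇒ b_0 = 6 − 0 − 5 = 1; all invariant factors of ∂_1 are 1 so no torsion. So H_0 ≅ Z.
rank ∂_1 = 5, rank ∂_2 = 10 ⇒ b_1 = 15 − 5 − 10 = 0; ∂_2 has invariant factor(s) [2] giving torsion. So H_1 ≅ Z/2.
rank ∂_2 = 10, rank ∂_3 = 0 ⇒ b_2 = 10 − 10 − 0 = 0. So H_2 ≅ 0.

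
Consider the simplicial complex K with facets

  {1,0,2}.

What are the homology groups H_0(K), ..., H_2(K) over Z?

We work with the vertex ordering 0 < 1 < 2. The simplices of K, each written with vertices in increasing order, are:

  0-simplices (3): [0], [1], [2]
  1-simplices (3): [0,1], [0,2], [1,2]
  2-simplices (1): [0,1,2]

so the chain groups are C_0 ≅ Z^3, C_1 ≅ Z^3, C_2 ≅ Z^1.

Boundary ∂_1: C_1 → C_0 is given by ∂[p,q] = [q] − [p]. For instance
  ∂[0,2] = [2] − [0].
As a 3×3 matrix over Z this has rank 2, with invariant factors (1,1).

Boundary ∂_2: C_2 → C_1 sends each 2-simplex [p,q,r] to [q,r] − [p,r] + [p,q]. For instance
  ∂[0,1,2] = [1,2] − [0,2] + [0,1].
This gives a 3×1 integer matrix of rank 1; reducing to Smith normal form yields diagonal entries (1).

From H_k ≅ ker(∂_k) / im(∂_{k+1}) we obtain:

  H_0: rank C_0 − rank ∂_1 = 3 − 2 = 1, and the invariant factors of ∂_1 are all 1, so H_0 ≅ Z.
  H_1: rank ker ∂_1 − rank ∂_2 = (3 − 2) − 1 = 0, and the invariant factors of ∂_2 are all 1, so H_1 ≅ 0.
  H_2: rank ker ∂_2 − rank ∂_3 = (1 − 1) − 0 = 0, and there is no ∂_3, so H_2 ≅ 0.

H_0 = Z,  H_1 = 0,  H_2 = 0.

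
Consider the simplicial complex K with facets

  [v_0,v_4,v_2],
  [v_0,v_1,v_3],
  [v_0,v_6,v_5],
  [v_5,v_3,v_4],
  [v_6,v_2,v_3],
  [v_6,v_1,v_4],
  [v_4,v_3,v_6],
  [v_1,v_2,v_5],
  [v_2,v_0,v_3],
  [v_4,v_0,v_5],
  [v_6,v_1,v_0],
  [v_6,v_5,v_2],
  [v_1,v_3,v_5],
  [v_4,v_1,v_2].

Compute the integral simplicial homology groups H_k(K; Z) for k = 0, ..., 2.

H_0 = Z,  H_1 = Z^2,  H_2 = Z.

Order the vertices as v_0 < v_1 < v_2 < v_3 < v_4 < v_5 < v_6. Listing each simplex with vertices in this order, K has dimension 2 with simplices:

  0-simplices (7): [v_0], [v_1], [v_2], [v_3], [v_4], [v_5], [v_6]
  1-simplices (21): (21 of them)
  2-simplices (14): (14 of them)

giving chain groups C_0 ≅ Z^7, C_1 ≅ Z^21, C_2 ≅ Z^14.

Boundary ∂_1: C_1 → C_0 is given by ∂[p,q] = [q] − [p].
As a 7×21 matrix over Z this has rank 6, with invariant factors (1,1,1,1,1,1).

The boundary map ∂_2: C_2 → C_1 maps a triangle to the signed sum of its edges. For instance
  ∂[v_3,v_4,v_6] = [v_4,v_6] − [v_3,v_6] + [v_3,v_4],
  ∂[v_0,v_2,v_3] = [v_2,v_3] − [v_0,v_3] + [v_0,v_2].
This gives a 21×14 integer matrix of rank 13; reducing to Smith normal form yields diagonal entries (1,1,1,1,1,1,1,1,1,1,1,1,1).

Reading off H_k = ker ∂_k / im ∂_{k+1}:

  H_0: rank C_0 − rank ∂_1 = 7 − 6 = 1, and the invariant factors of ∂_1 are all 1, so H_0 = Z.
  H_1: rank ker ∂_1 − rank ∂_2 = (21 − 6) − 13 = 2, and the invariant factors of ∂_2 are all 1, so H_1 = Z^2.
  H_2: rank ker ∂_2 − rank ∂_3 = (14 − 13) − 0 = 1, and there is no ∂_3, so H_2 = Z.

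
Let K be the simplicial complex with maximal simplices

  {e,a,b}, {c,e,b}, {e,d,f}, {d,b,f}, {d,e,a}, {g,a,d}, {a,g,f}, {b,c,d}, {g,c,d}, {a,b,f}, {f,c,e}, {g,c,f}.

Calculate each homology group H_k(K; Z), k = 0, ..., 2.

H_0 ≅ Z,  H_1 ≅ Z/2,  H_2 = 0.

Take the total order a < b < c < d < e < f < g on the vertex set. Then K (dimension 2) consists of the simplices:

  0-simplices (7): a, b, c, d, e, f, g
  1-simplices (18): ab, ad, ae, af, ag, bc, bd, be, bf, cd, ce, cf, cg, de, df, dg, ef, fg
  2-simplices (12): abe, abf, ade, adg, afg, bcd, bce, bdf, cdg, cef, cfg, def

Hence C_0 ≅ Z^7, C_1 ≅ Z^18, C_2 ≅ Z^12.

Boundary ∂_1: C_1 → C_0 sends each edge [p,q] (with p < q) to q − p.
This gives a 7×18 integer matrix of rank 6; reducing to Smith normal form yields diagonal entries (1,1,1,1,1,1).

Boundary ∂_2: C_2 → C_1 sends each 2-simplex [p,q,r] to [q,r] − [p,r] + [p,q]. For instance
  ∂abe = be − ae + ab,
  ∂cdg = dg − cg + cd.
As a 18×12 matrix over Z this has rank 12, with invariant factors (1,1,1,1,1,1,1,1,1,1,1,2).

Reading off H_k = ker ∂_k / im ∂_{k+1}:

  H_0: rank C_0 − rank ∂_1 = 7 − 6 = 1, and the invariant factors of ∂_1 are all 1, so H_0 = Z.
  H_1: rank ker ∂_1 − rank ∂_2 = (18 − 6) − 12 = 0, and ∂_2 has invariant factor 2 > 1, so H_1 = Z/2.
  H_2: rank ker ∂_2 − rank ∂_3 = (12 − 12) − 0 = 0, and there is no ∂_3, so H_2 = 0.

(K is a triangulation of the real projective plane RP^2.)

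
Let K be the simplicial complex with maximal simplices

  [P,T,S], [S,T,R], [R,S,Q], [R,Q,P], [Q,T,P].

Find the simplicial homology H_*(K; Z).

Order the vertices as P < Q < R < S < T. Listing each simplex with vertices in this order, K has dimension 2 with simplices:

  0-simplices (5): P, Q, R, S, T
  1-simplices (10): PQ, PR, PS, PT, QR, QS, QT, RS, RT, ST
  2-simplices (5): PQR, PQT, PST, QRS, RST

so the chain groups are C_0 ≅ Z^5, C_1 ≅ Z^10, C_2 ≅ Z^5.

The boundary map ∂_1: C_1 → C_0 sends each edge [p,q] (with p < q) to q − p.
The resulting 5×10 matrix has rank 4, and its Smith normal form has invariant factors (1,1,1,1).

∂_2: C_2 → C_1 maps a triangle to the signed sum of its edges. For instance
  ∂QRS = RS − QS + QR,
  ∂PQT = QT − PT + PQ.
The resulting 10×5 matrix has rank 5, and its Smith normal form has invariant factors (1,1,1,1,1).

From H_k ≅ ker(∂_k) / im(∂_{k+1}) we obtain:

  H_0: rank C_0 − rank ∂_1 = 5 − 4 = 1, and the invariant factors of ∂_1 are all 1, so H_0 ≅ Z.
  H_1: rank ker ∂_1 − rank ∂_2 = (10 − 4) − 5 = 1, and the invariant factors of ∂_2 are all 1, so H_1 ≅ Z.
  H_2: rank ker ∂_2 − rank ∂_3 = (5 − 5) − 0 = 0, and there is no ∂_3, so H_2 ≅ 0.

As a check, the Euler characteristic is 5 − 10 + 5 = 0, which agrees with 1 − 1 + 0 = 0.

H_0 = Z,  H_1 = Z,  H_2 = 0.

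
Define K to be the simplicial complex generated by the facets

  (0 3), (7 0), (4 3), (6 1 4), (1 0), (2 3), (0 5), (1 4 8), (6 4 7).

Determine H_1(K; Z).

Order the vertices as 0 < 1 < 2 < 3 < 4 < 5 < 6 < 7 < 8. Listing each simplex with vertices in this order, K has dimension 2 with simplices:

  0-simplices (9): [0], [1], [2], [3], [4], [5], [6], [7], [8]
  1-simplices (13): [0,1], [0,3], [0,5], [0,7], [1,4], [1,6], [1,8], [2,3], [3,4], [4,6], [4,7], [4,8], [6,7]
  2-simplices (3): [1,4,6], [1,4,8], [4,6,7]

so the chain groups are C_0 ≅ Z^9, C_1 ≅ Z^13, C_2 ≅ Z^3.

∂_1: C_1 → C_0 maps an edge to its endpoints' difference, ∂[p,q] = q − p.
As a 9×13 matrix over Z this has rank 8, with invariant factors (1,1,1,1,1,1,1,1).

∂_2: C_2 → C_1 maps a triangle to the signed sum of its edges. For instance
  ∂[1,4,8] = [4,8] − [1,8] + [1,4],
  ∂[1,4,6] = [4,6] − [1,6] + [1,4].
As a 13×3 matrix over Z this has rank 3, with invariant factors (1,1,1).

From H_k ≅ ker(∂_k) / im(∂_{k+1}) we obtain:

  H_1: rank ker ∂_1 − rank ∂_2 = (13 − 8) − 3 = 2, and the invariant factors of ∂_2 are all 1, so H_1 = Z^2.

H_1 ≅ Z^2.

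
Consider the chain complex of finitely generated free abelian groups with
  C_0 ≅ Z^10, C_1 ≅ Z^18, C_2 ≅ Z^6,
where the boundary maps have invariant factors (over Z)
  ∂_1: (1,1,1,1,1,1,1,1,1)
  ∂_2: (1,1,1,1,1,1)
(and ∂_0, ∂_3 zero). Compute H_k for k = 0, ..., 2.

H_0 ≅ Z,  H_1 ≅ Z^3,  H_2 = 0.

H_0: b_0 = 10 − 0 − 9 = 1; torsion from ∂_1 factors > 1: none. So H_0 ≅ Z.
H_1: b_1 = 18 − 9 − 6 = 3; torsion from ∂_2 factors > 1: none. So H_1 ≅ Z^3.
H_2: b_2 = 6 − 6 − 0 = 0; torsion from ∂_3 factors > 1: none. So H_2 ≅ 0.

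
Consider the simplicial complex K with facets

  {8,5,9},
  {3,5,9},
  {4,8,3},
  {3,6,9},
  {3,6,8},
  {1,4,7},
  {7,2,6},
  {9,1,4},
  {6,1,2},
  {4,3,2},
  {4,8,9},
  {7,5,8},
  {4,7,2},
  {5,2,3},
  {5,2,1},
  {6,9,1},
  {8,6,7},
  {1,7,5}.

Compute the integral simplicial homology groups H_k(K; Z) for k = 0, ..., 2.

H_0 = Z,  H_1 = Z ⊕ Z/2Z,  H_2 = 0.

Fix the vertex order 1 < 2 < 3 < 4 < 5 < 6 < 7 < 8 < 9 and write every simplex with vertices in increasing order. Then dim K = 2 and the simplices of K are:

  0-simplices (9): [1], [2], [3], [4], [5], [6], [7], [8], [9]
  1-simplices (27): (27 of them)
  2-simplices (18): [1,2,5], [1,2,6], [1,4,7], [1,4,9], [1,5,7], [1,6,9], [2,3,4], [2,3,5], [2,4,7], [2,6,7], [3,4,8], [3,5,9], [3,6,8], [3,6,9], [4,8,9], [5,7,8], [5,8,9], [6,7,8]

giving chain groups C_0 ≅ Z^9, C_1 ≅ Z^27, C_2 ≅ Z^18.

Boundary ∂_1: C_1 → C_0 maps an edge to its endpoints' difference, ∂[p,q] = q − p. For instance
  ∂[5,9] = [9] − [5].
The resulting 9×27 matrix has rank 8, and its Smith normal form has invariant factors (1,1,1,1,1,1,1,1).

Boundary ∂_2: C_2 → C_1 acts by ∂[p,q,r] = [q,r] − [p,r] + [p,q]. For instance
  ∂[1,5,7] = [5,7] − [1,7] + [1,5],
  ∂[2,6,7] = [6,7] − [2,7] + [2,6].
This gives a 27×18 integer matrix of rank 18; reducing to Smith normal form yields diagonal entries (1,1,1,1,1,1,1,1,1,1,1,1,1,1,1,1,1,2).

Now H_k = ker ∂_k / im ∂_{k+1}, so:

  H_0: rank C_0 − rank ∂_1 = 9 − 8 = 1, and the invariant factors of ∂_1 are all 1, so H_0 ≅ Z.
  H_1: rank ker ∂_1 − rank ∂_2 = (27 − 8) − 18 = 1, and ∂_2 has invariant factor 2 > 1, so H_1 ≅ Z ⊕ Z/2Z.
  H_2: rank ker ∂_2 − rank ∂_3 = (18 − 18) − 0 = 0, and there is no ∂_3, so H_2 ≅ 0.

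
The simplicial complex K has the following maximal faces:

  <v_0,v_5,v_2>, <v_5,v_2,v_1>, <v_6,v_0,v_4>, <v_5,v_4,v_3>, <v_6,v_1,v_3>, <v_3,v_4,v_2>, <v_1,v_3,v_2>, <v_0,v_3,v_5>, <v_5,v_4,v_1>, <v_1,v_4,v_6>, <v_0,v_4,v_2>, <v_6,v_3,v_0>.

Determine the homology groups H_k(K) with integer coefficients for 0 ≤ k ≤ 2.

H_0 = Z,  H_1 = Z/2,  H_2 = 0.

Fix the vertex order v_0 < v_1 < v_2 < v_3 < v_4 < v_5 < v_6 and write every simplex with vertices in increasing order. Then dim K = 2 and the simplices of K are:

  0-simplices (7): [v_0], [v_1], [v_2], [v_3], [v_4], [v_5], [v_6]
  1-simplices (18): (18 of them)
  2-simplices (12): (12 of them)

so the chain groups are C_0 ≅ Z^7, C_1 ≅ Z^18, C_2 ≅ Z^12.

The boundary map ∂_1: C_1 → C_0 sends each edge [p,q] (with p < q) to q − p. For instance
  ∂[v_3,v_4] = [v_4] − [v_3].
The 7×18 boundary matrix has rank 6 and Smith normal form diag(1,1,1,1,1,1).

The boundary map ∂_2: C_2 → C_1 maps a triangle to the signed sum of its edges. For instance
  ∂[v_0,v_2,v_4] = [v_2,v_4] − [v_0,v_4] + [v_0,v_2],
  ∂[v_1,v_4,v_6] = [v_4,v_6] − [v_1,v_6] + [v_1,v_4].
The resulting 18×12 matrix has rank 12, and its Smith normal form has invariant factors (1,1,1,1,1,1,1,1,1,1,1,2).

Reading off H_k = ker ∂_k / im ∂_{k+1}:

  H_0: rank C_0 − rank ∂_1 = 7 − 6 = 1, and the invariant factors of ∂_1 are all 1, so H_0 ≅ Z.
  H_1: rank ker ∂_1 − rank ∂_2 = (18 − 6) − 12 = 0, and ∂_2 has invariant factor 2 > 1, so H_1 ≅ Z/2.
  H_2: rank ker ∂_2 − rank ∂_3 = (12 − 12) − 0 = 0, and there is no ∂_3, so H_2 ≅ 0.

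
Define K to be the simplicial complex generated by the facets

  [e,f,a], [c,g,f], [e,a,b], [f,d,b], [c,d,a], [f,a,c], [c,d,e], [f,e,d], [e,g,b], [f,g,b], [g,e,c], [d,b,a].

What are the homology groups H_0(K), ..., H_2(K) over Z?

Fix the vertex order a < b < c < d < e < f < g and write every simplex with vertices in increasing order. Then dim K = 2 and the simplices of K are:

  0-simplices (7): a, b, c, d, e, f, g
  1-simplices (18): ab, ac, ad, ae, af, bd, be, bf, bg, cd, ce, cf, cg, de, df, ef, eg, fg
  2-simplices (12): abd, abe, acd, acf, aef, bdf, beg, bfg, cde, ceg, cfg, def

so the chain groups are C_0 ≅ Z^7, C_1 ≅ Z^18, C_2 ≅ Z^12.

The boundary map ∂_1: C_1 → C_0 is given by ∂[p,q] = [q] − [p].
The 7×18 boundary matrix has rank 6 and Smith normal form diag(1,1,1,1,1,1).

The boundary map ∂_2: C_2 → C_1 sends each 2-simplex [p,q,r] to [q,r] − [p,r] + [p,q]. For instance
  ∂beg = eg − bg + be,
  ∂ceg = eg − cg + ce.
The 18×12 boundary matrix has rank 12 and Smith normal form diag(1,1,1,1,1,1,1,1,1,1,1,2).

Now H_k = ker ∂_k / im ∂_{k+1}, so:

  H_0: rank C_0 − rank ∂_1 = 7 − 6 = 1, and the invariant factors of ∂_1 are all 1, so H_0 ≅ Z.
  H_1: rank ker ∂_1 − rank ∂_2 = (18 − 6) − 12 = 0, and ∂_2 has invariant factor 2 > 1, so H_1 ≅ Z/2Z.
  H_2: rank ker ∂_2 − rank ∂_3 = (12 − 12) − 0 = 0, and there is no ∂_3, so H_2 ≅ 0.

H_0 ≅ Z,  H_1 ≅ Z/2Z,  H_2 = 0.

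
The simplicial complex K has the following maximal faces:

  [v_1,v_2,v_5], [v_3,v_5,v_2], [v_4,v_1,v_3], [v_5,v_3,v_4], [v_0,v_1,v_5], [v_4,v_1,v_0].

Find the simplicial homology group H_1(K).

Take the total order v_0 < v_1 < v_2 < v_3 < v_4 < v_5 on the vertex set. Then K (dimension 2) consists of the simplices:

  0-simplices (6): [v_0], [v_1], [v_2], [v_3], [v_4], [v_5]
  1-simplices (12): [v_0,v_1], [v_0,v_4], [v_0,v_5], [v_1,v_2], [v_1,v_3], [v_1,v_4], [v_1,v_5], [v_2,v_3], [v_2,v_5], [v_3,v_4], [v_3,v_5], [v_4,v_5]
  2-simplices (6): [v_0,v_1,v_4], [v_0,v_1,v_5], [v_1,v_2,v_5], [v_1,v_3,v_4], [v_2,v_3,v_5], [v_3,v_4,v_5]

so the chain groups are C_0 ≅ Z^6, C_1 ≅ Z^12, C_2 ≅ Z^6.

The boundary map ∂_1: C_1 → C_0 sends each edge [p,q] (with p < q) to q − p. For instance
  ∂[v_3,v_5] = [v_5] − [v_3].
The 6×12 boundary matrix has rank 5 and Smith normal form diag(1,1,1,1,1).

∂_2: C_2 → C_1 sends each 2-simplex [p,q,r] to [q,r] − [p,r] + [p,q]. For instance
  ∂[v_1,v_2,v_5] = [v_2,v_5] − [v_1,v_5] + [v_1,v_2],
  ∂[v_0,v_1,v_5] = [v_1,v_5] − [v_0,v_5] + [v_0,v_1].
As a 12×6 matrix over Z this has rank 6, with invariant factors (1,1,1,1,1,1).

From H_k ≅ ker(∂_k) / im(∂_{k+1}) we obtain:

  H_1: rank ker ∂_1 − rank ∂_2 = (12 − 5) − 6 = 1, and the invariant factors of ∂_2 are all 1, so H_1 = Z.

H_1 ≅ Z.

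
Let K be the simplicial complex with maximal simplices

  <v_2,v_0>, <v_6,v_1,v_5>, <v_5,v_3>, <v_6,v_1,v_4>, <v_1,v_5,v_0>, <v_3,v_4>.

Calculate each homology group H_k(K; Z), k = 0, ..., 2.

Take the total order v_0 < v_1 < v_2 < v_3 < v_4 < v_5 < v_6 on the vertex set. Then K (dimension 2) consists of the simplices:

  0-simplices (7): [v_0], [v_1], [v_2], [v_3], [v_4], [v_5], [v_6]
  1-simplices (10): [v_0,v_1], [v_0,v_2], [v_0,v_5], [v_1,v_4], [v_1,v_5], [v_1,v_6], [v_3,v_4], [v_3,v_5], [v_4,v_6], [v_5,v_6]
  2-simplices (3): [v_0,v_1,v_5], [v_1,v_4,v_6], [v_1,v_5,v_6]

so the chain groups are C_0 ≅ Z^7, C_1 ≅ Z^10, C_2 ≅ Z^3.

∂_1: C_1 → C_0 maps an edge to its endpoints' difference, ∂[p,q] = q − p.
The 7×10 boundary matrix has rank 6 and Smith normal form diag(1,1,1,1,1,1).

Boundary ∂_2: C_2 → C_1 maps a triangle to the signed sum of its edges. For instance
  ∂[v_1,v_4,v_6] = [v_4,v_6] − [v_1,v_6] + [v_1,v_4],
  ∂[v_0,v_1,v_5] = [v_1,v_5] − [v_0,v_5] + [v_0,v_1].
This gives a 10×3 integer matrix of rank 3; reducing to Smith normal form yields diagonal entries (1,1,1).

Computing H_k = (kernel of ∂_k) / (image of ∂_{k+1}):

  H_0: rank C_0 − rank ∂_1 = 7 − 6 = 1, and the invariant factors of ∂_1 are all 1, so H_0 = Z.
  H_1: rank ker ∂_1 − rank ∂_2 = (10 − 6) − 3 = 1, and the invariant factors of ∂_2 are all 1, so H_1 = Z.
  H_2: rank ker ∂_2 − rank ∂_3 = (3 − 3) − 0 = 0, and there is no ∂_3, so H_2 = 0.

H_0 = Z,  H_1 = Z,  H_2 = 0.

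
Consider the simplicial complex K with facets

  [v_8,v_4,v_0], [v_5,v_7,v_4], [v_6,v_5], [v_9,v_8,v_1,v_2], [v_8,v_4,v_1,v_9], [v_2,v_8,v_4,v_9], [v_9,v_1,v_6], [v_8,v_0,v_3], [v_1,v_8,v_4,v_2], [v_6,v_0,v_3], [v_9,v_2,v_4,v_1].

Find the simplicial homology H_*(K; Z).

H_0 ≅ Z,  H_1 ≅ Z^2,  H_2 = 0,  H_3 ≅ Z.

K has 10 vertices, 22 edges, 15 triangles, 5 3-simplices.
rank ∂_0 = 0, rank ∂_1 = 9 ⇒ b_0 = 10 − 0 − 9 = 1; all invariant factors of ∂_1 are 1 so no torsion. So H_0 = Z.
rank ∂_1 = 9, rank ∂_2 = 11 ⇒ b_1 = 22 − 9 − 11 = 2; all invariant factors of ∂_2 are 1 so no torsion. So H_1 = Z^2.
rank ∂_2 = 11, rank ∂_3 = 4 ⇒ b_2 = 15 − 11 − 4 = 0; all invariant factors of ∂_3 are 1 so no torsion. So H_2 = 0.
rank ∂_3 = 4, rank ∂_4 = 0 ⇒ b_3 = 5 − 4 − 0 = 1. So H_3 = Z.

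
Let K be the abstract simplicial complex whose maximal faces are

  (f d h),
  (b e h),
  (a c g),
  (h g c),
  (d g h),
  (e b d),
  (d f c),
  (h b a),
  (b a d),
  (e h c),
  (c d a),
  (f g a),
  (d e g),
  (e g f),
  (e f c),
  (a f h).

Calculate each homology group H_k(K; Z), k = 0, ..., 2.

Fix the vertex order a < b < c < d < e < f < g < h and write every simplex with vertices in increasing order. Then dim K = 2 and the simplices of K are:

  0-simplices (8): a, b, c, d, e, f, g, h
  1-simplices (24): ab, ac, ad, af, ag, ah, bd, be, bh, cd, ce, cf, cg, ch, de, df, dg, dh, ef, eg, eh, fg, fh, gh
  2-simplices (16): abd, abh, acd, acg, afg, afh, bde, beh, cdf, cef, ceh, cgh, deg, dfh, dgh, efg

Hence C_0 ≅ Z^8, C_1 ≅ Z^24, C_2 ≅ Z^16.

∂_1: C_1 → C_0 maps an edge to its endpoints' difference, ∂[p,q] = q − p. For instance
  ∂ad = d − a.
As a 8×24 matrix over Z this has rank 7, with invariant factors (1,1,1,1,1,1,1).

Boundary ∂_2: C_2 → C_1 acts by ∂[p,q,r] = [q,r] − [p,r] + [p,q]. For instance
  ∂acg = cg − ag + ac,
  ∂ceh = eh − ch + ce.
The 24×16 boundary matrix has rank 15 and Smith normal form diag(1,1,1,1,1,1,1,1,1,1,1,1,1,1,1).

Computing H_k = (kernel of ∂_k) / (image of ∂_{k+1}):

  H_0: rank C_0 − rank ∂_1 = 8 − 7 = 1, and the invariant factors of ∂_1 are all 1, so H_0 = Z.
  H_1: rank ker ∂_1 − rank ∂_2 = (24 − 7) − 15 = 2, and the invariant factors of ∂_2 are all 1, so H_1 = Z^2.
  H_2: rank ker ∂_2 − rank ∂_3 = (16 − 15) − 0 = 1, and there is no ∂_3, so H_2 = Z.

As a check, the Euler characteristic is 8 − 24 + 16 = 0, which agrees with 1 − 2 + 1 = 0.

H_0 ≅ Z,  H_1 ≅ Z^2,  H_2 ≅ Z.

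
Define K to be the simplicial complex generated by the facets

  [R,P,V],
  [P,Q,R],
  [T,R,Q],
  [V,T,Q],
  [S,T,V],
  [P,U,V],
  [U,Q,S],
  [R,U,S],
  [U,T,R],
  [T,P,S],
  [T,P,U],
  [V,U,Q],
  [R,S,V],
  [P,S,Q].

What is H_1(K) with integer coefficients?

H_1 = Z^2.

Order the vertices as P < Q < R < S < T < U < V. Listing each simplex with vertices in this order, K has dimension 2 with simplices:

  0-simplices (7): P, Q, R, S, T, U, V
  1-simplices (21): PQ, PR, PS, PT, PU, PV, QR, QS, QT, QU, QV, RS, RT, RU, RV, ST, SU, SV, TU, TV, UV
  2-simplices (14): PQR, PQS, PRV, PST, PTU, PUV, QRT, QSU, QTV, QUV, RSU, RSV, RTU, STV

giving chain groups C_0 ≅ Z^7, C_1 ≅ Z^21, C_2 ≅ Z^14.

∂_1: C_1 → C_0 maps an edge to its endpoints' difference, ∂[p,q] = q − p. For instance
  ∂QS = S − Q.
As a 7×21 matrix over Z this has rank 6, with invariant factors (1,1,1,1,1,1).

The boundary map ∂_2: C_2 → C_1 maps a triangle to the signed sum of its edges. For instance
  ∂PST = ST − PT + PS,
  ∂QUV = UV − QV + QU.
The resulting 21×14 matrix has rank 13, and its Smith normal form has invariant factors (1,1,1,1,1,1,1,1,1,1,1,1,1).

From H_k ≅ ker(∂_k) / im(∂_{k+1}) we obtain:

  H_1: rank ker ∂_1 − rank ∂_2 = (21 − 6) − 13 = 2, and the invariant factors of ∂_2 are all 1, so H_1 = Z^2.

(K is a triangulation of the torus T^2.)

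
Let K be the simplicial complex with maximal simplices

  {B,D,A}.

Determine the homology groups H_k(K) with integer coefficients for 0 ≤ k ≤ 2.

H_0 = Z,  H_1 = 0,  H_2 = 0.

K has 3 vertices, 3 edges, 1 triangle.
rank ∂_0 = 0, rank ∂_1 = 2 ⇒ b_0 = 3 − 0 − 2 = 1; all invariant factors of ∂_1 are 1 so no torsion. So H_0 = Z.
rank ∂_1 = 2, rank ∂_2 = 1 ⇒ b_1 = 3 − 2 − 1 = 0; all invariant factors of ∂_2 are 1 so no torsion. So H_1 = 0.
rank ∂_2 = 1, rank ∂_3 = 0 ⇒ b_2 = 1 − 1 − 0 = 0. So H_2 = 0.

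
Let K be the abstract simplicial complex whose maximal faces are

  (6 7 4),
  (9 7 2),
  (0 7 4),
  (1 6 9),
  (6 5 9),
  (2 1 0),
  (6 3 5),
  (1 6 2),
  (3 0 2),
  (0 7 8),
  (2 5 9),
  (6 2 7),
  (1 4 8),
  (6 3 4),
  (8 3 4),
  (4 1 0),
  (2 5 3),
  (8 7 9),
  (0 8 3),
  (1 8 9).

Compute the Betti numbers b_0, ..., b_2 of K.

We work with the vertex ordering 0 < 1 < 2 < 3 < 4 < 5 < 6 < 7 < 8 < 9. The simplices of K, each written with vertices in increasing order, are:

  0-simplices (10): [0], [1], [2], [3], [4], [5], [6], [7], [8], [9]
  1-simplices (30): (30 of them)
  2-simplices (20): (20 of them)

giving chain groups C_0 ≅ Z^10, C_1 ≅ Z^30, C_2 ≅ Z^20.

Boundary ∂_1: C_1 → C_0 is given by ∂[p,q] = [q] − [p]. For instance
  ∂[6,9] = [9] − [6].
This gives a 10×30 integer matrix of rank 9; reducing to Smith normal form yields diagonal entries (1,1,1,1,1,1,1,1,1).

Boundary ∂_2: C_2 → C_1 acts by ∂[p,q,r] = [q,r] − [p,r] + [p,q]. For instance
  ∂[0,1,2] = [1,2] − [0,2] + [0,1],
  ∂[0,1,4] = [1,4] − [0,4] + [0,1].
As a 30×20 matrix over Z this has rank 20, with invariant factors (1,1,1,1,1,1,1,1,1,1,1,1,1,1,1,1,1,1,1,2).

Now H_k = ker ∂_k / im ∂_{k+1}, so:

  H_0: rank C_0 − rank ∂_1 = 10 − 9 = 1, and the invariant factors of ∂_1 are all 1, so H_0 = Z.
  H_1: rank ker ∂_1 − rank ∂_2 = (30 − 9) − 20 = 1, and ∂_2 has invariant factor 2 > 1, so H_1 = Z × Z/2.
  H_2: rank ker ∂_2 − rank ∂_3 = (20 − 20) − 0 = 0, and there is no ∂_3, so H_2 = 0.

As a check, the Euler characteristic is 10 − 30 + 20 = 0, which agrees with 1 − 1 + 0 = 0.
(K is a triangulation of the Klein bottle.)

Hence the Betti numbers are b_0 = 1, b_1 = 1, b_2 = 0.

b_0 = 1, b_1 = 1, b_2 = 0.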